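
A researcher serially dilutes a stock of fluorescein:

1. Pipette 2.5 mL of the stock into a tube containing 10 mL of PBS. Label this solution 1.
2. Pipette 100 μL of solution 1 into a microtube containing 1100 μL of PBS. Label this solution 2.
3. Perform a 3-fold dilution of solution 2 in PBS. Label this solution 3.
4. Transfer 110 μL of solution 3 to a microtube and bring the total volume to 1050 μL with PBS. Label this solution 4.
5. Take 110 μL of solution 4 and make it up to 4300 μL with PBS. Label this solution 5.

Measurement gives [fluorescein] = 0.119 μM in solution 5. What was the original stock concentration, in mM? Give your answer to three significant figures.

Step 1: 2.5 mL + 10 mL = 12.5 mL total → factor 12.5/2.5 = 5
Step 2: 100 μL + 1100 μL = 1200 μL total → factor 1200/100 = 12
Step 3: 3-fold → factor 3
Step 4: 110 μL brought to 1050 μL → factor 1050/110 = 9.5455
Step 5: 110 μL brought to 4300 μL → factor 4300/110 = 39.091
Overall dilution factor = 5 × 12 × 3 × 9.5455 × 39.091 = 67165
Stock = 0.119 μM × 67165 = 7993 μM = 7.99 mM

7.99 mM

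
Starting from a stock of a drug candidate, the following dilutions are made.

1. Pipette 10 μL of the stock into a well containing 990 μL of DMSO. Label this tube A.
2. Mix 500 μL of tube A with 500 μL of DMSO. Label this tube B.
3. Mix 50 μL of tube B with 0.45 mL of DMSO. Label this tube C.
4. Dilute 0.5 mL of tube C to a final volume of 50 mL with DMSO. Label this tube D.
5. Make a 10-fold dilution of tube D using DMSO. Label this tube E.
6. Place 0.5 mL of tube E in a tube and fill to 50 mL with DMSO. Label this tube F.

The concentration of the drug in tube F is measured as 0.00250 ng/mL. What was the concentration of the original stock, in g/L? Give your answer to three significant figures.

0.500 g/L

Step 1: 10 μL + 990 μL = 1000 μL total → factor 1000/10 = 100
Step 2: 500 μL + 500 μL = 1000 μL total → factor 1000/500 = 2
Step 3: 50 μL + 0.45 mL = 500 μL total → factor 500/50 = 10
Step 4: 0.5 mL brought to 50 mL → factor 50/0.5 = 100
Step 5: 10-fold → factor 10
Step 6: 0.5 mL brought to 50 mL → factor 50/0.5 = 100
Overall dilution factor = 100 × 2 × 10 × 100 × 10 × 100 = 2 × 10^8
Stock = 0.00250 ng/mL × 2 × 10^8 = 5.000 × 10^5 ng/mL = 0.500 g/L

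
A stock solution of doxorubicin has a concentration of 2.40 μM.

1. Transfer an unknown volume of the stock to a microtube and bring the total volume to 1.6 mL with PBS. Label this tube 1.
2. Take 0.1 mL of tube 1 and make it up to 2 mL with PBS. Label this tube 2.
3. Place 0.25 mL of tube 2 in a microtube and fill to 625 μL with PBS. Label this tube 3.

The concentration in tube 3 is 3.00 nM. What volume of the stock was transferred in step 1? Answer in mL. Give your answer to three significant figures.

0.100 mL

Step 1: v brought to 1.6 mL → factor = 1.6 mL/v
Step 2: 0.1 mL brought to 2 mL → factor 2/0.1 = 20
Step 3: 0.25 mL brought to 625 μL → factor 0.625/0.25 = 2.5
Product of known-step factors = 50
Overall factor = 2.40 μM / (3.00 nM) = 800
Step-1 factor = 800 / 50 = 16
v = 1.6 mL / 16 = 0.100 mL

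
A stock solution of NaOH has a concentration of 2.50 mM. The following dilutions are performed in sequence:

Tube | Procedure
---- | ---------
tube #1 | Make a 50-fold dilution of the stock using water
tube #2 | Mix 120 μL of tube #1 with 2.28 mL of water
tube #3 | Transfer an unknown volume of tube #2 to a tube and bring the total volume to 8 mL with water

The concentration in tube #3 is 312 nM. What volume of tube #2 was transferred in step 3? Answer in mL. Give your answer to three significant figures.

Step 1: 50-fold → factor 50
Step 2: 120 μL + 2.28 mL = 2400 μL total → factor 2400/120 = 20
Step 3: v brought to 8 mL → factor = 8 mL/v
Product of known-step factors = 1000
Overall factor = 2.50 mM / (312 nM) = 8012.8
Step-3 factor = 8012.8 / 1000 = 8.0128
v = 8 mL / 8.0128 = 0.998 mL

0.998 mL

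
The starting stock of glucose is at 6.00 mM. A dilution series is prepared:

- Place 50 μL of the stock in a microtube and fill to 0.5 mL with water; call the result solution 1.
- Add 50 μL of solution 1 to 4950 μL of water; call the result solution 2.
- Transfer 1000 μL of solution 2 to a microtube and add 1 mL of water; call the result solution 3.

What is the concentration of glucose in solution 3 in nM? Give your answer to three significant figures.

3.00 × 10^3 nM

Step 1: 50 μL brought to 0.5 mL → factor 500/50 = 10
Step 2: 50 μL + 4950 μL = 5000 μL total → factor 5000/50 = 100
Step 3: 1000 μL + 1 mL = 2000 μL total → factor 2000/1000 = 2
Overall dilution factor = 10 × 100 × 2 = 2000
Final = 6.00 mM / 2000 = 0.003000 mM = 3.00 × 10^3 nM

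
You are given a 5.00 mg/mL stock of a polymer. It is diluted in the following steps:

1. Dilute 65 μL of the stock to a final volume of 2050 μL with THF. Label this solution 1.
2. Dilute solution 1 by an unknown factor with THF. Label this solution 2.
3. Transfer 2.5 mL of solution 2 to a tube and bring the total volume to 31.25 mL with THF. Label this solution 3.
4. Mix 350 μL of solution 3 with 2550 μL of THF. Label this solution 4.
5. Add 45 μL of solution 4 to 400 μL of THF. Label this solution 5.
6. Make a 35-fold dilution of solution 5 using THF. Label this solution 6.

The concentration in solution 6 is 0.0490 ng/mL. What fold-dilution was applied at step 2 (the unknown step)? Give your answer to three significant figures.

Step 1: 65 μL brought to 2050 μL → factor 2050/65 = 31.538
Step 2: unknown factor x
Step 3: 2.5 mL brought to 31.25 mL → factor 31.25/2.5 = 12.5
Step 4: 350 μL + 2550 μL = 2900 μL total → factor 2900/350 = 8.2857
Step 5: 45 μL + 400 μL = 445 μL total → factor 445/45 = 9.8889
Step 6: 35-fold → factor 35
Product of known-step factors = 1.1306 × 10^6
Overall factor = 5.00 mg/mL / (0.0490 ng/mL) = 1.0204 × 10^8
x = 1.0204 × 10^8 / 1.1306 × 10^6 = 90.3

90.3-fold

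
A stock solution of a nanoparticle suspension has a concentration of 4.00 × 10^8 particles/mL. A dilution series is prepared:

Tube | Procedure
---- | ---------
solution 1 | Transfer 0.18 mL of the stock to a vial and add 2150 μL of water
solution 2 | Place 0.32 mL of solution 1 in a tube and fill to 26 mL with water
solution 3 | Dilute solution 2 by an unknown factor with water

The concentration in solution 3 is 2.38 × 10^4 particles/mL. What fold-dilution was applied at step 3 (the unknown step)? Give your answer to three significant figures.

Step 1: 0.18 mL + 2150 μL = 2.33 mL total → factor 2.33/0.18 = 12.944
Step 2: 0.32 mL brought to 26 mL → factor 26/0.32 = 81.25
Step 3: unknown factor x
Product of known-step factors = 1051.7
Overall factor = 4.00 × 10^8 particles/mL / (2.38 × 10^4 particles/mL) = 16807
x = 16807 / 1051.7 = 16.0

16.0-fold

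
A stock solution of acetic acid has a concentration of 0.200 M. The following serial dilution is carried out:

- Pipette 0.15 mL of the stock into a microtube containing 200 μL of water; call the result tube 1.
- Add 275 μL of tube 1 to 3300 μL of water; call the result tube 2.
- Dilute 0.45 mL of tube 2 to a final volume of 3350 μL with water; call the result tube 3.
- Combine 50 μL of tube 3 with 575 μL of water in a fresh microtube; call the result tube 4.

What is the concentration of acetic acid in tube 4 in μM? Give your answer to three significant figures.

70.9 μM

Step 1: 0.15 mL + 200 μL = 0.35 mL total → factor 0.35/0.15 = 2.3333
Step 2: 275 μL + 3300 μL = 3575 μL total → factor 3575/275 = 13
Step 3: 0.45 mL brought to 3350 μL → factor 3.35/0.45 = 7.4444
Step 4: 50 μL + 575 μL = 625 μL total → factor 625/50 = 12.5
Overall dilution factor = 2.3333 × 13 × 7.4444 × 12.5 = 2822.7
Final = 0.200 M / 2822.7 = 7.085 × 10^-5 M = 70.9 μM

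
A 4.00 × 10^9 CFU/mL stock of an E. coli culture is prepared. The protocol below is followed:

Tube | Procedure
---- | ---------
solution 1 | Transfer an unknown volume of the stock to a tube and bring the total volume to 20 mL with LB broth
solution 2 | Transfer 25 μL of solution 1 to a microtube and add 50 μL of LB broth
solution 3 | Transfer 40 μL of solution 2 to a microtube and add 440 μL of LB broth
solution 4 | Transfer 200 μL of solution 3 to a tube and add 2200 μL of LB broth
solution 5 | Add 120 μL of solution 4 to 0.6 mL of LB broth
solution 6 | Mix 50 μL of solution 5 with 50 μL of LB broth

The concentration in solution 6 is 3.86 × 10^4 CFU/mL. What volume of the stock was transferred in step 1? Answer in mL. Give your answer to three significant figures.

1.00 mL

Step 1: v brought to 20 mL → factor = 20 mL/v
Step 2: 25 μL + 50 μL = 75 μL total → factor 75/25 = 3
Step 3: 40 μL + 440 μL = 480 μL total → factor 480/40 = 12
Step 4: 200 μL + 2200 μL = 2400 μL total → factor 2400/200 = 12
Step 5: 120 μL + 0.6 mL = 720 μL total → factor 720/120 = 6
Step 6: 50 μL + 50 μL = 100 μL total → factor 100/50 = 2
Product of known-step factors = 5184
Overall factor = 4.00 × 10^9 CFU/mL / (3.86 × 10^4 CFU/mL) = 1.0363 × 10^5
Step-1 factor = 1.0363 × 10^5 / 5184 = 19.99
v = 20 mL / 19.99 = 1.00 mL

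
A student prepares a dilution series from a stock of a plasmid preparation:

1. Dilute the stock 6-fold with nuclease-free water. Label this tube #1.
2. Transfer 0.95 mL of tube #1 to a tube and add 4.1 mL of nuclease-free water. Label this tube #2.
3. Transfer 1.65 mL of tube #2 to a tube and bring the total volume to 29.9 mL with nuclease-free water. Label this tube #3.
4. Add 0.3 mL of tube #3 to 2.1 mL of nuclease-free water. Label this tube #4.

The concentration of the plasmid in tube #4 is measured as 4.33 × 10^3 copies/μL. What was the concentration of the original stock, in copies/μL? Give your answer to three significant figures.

Step 1: 6-fold → factor 6
Step 2: 0.95 mL + 4.1 mL = 5.05 mL total → factor 5.05/0.95 = 5.3158
Step 3: 1.65 mL brought to 29.9 mL → factor 29.9/1.65 = 18.121
Step 4: 0.3 mL + 2.1 mL = 2.4 mL total → factor 2.4/0.3 = 8
Overall dilution factor = 6 × 5.3158 × 18.121 × 8 = 4623.8
Stock = 4.33 × 10^3 copies/μL × 4623.8 = 2.00 × 10^7 copies/μL

2.00 × 10^7 copies/μL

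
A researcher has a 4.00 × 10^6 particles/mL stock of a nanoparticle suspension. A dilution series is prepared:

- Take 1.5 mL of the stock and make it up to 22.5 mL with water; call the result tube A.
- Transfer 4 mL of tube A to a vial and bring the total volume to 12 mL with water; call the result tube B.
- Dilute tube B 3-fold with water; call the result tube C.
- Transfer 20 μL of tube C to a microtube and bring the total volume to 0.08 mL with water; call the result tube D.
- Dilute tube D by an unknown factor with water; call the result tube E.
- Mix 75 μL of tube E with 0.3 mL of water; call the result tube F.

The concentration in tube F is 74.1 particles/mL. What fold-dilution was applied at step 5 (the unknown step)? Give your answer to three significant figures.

Step 1: 1.5 mL brought to 22.5 mL → factor 22.5/1.5 = 15
Step 2: 4 mL brought to 12 mL → factor 12/4 = 3
Step 3: 3-fold → factor 3
Step 4: 20 μL brought to 0.08 mL → factor 80/20 = 4
Step 5: unknown factor x
Step 6: 75 μL + 0.3 mL = 375 μL total → factor 375/75 = 5
Product of known-step factors = 2700
Overall factor = 4.00 × 10^6 particles/mL / (74.1 particles/mL) = 53981
x = 53981 / 2700 = 20.0

20.0-fold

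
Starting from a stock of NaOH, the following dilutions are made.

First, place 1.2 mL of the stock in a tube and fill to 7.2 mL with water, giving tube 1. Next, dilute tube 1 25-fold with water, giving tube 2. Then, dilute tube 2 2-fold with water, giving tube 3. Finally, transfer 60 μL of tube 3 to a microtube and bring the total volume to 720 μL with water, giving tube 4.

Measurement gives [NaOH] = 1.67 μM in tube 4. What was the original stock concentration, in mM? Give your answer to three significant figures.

Step 1: 1.2 mL brought to 7.2 mL → factor 7.2/1.2 = 6
Step 2: 25-fold → factor 25
Step 3: 2-fold → factor 2
Step 4: 60 μL brought to 720 μL → factor 720/60 = 12
Overall dilution factor = 6 × 25 × 2 × 12 = 3600
Stock = 1.67 μM × 3600 = 6012 μM = 6.01 mM

6.01 mM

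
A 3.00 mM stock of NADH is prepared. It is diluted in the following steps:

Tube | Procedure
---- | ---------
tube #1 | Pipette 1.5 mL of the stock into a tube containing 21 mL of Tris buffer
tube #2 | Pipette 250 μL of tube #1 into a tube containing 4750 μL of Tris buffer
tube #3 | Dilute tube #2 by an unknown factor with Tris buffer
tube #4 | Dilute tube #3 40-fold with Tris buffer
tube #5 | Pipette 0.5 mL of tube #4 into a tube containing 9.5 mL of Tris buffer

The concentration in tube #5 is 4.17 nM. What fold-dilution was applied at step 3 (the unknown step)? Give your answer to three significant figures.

Step 1: 1.5 mL + 21 mL = 22.5 mL total → factor 22.5/1.5 = 15
Step 2: 250 μL + 4750 μL = 5000 μL total → factor 5000/250 = 20
Step 3: unknown factor x
Step 4: 40-fold → factor 40
Step 5: 0.5 mL + 9.5 mL = 10 mL total → factor 10/0.5 = 20
Product of known-step factors = 2.4 × 10^5
Overall factor = 3.00 mM / (4.17 nM) = 7.1942 × 10^5
x = 7.1942 × 10^5 / 2.4 × 10^5 = 3.00

3.00-fold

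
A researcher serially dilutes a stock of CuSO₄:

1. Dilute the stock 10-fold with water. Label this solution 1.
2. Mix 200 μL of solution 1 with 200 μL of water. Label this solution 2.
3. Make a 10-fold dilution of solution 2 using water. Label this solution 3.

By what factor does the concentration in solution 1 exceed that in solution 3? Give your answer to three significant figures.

Step 1: 10-fold → factor 10
Step 2: 200 μL + 200 μL = 400 μL total → factor 400/200 = 2
Step 3: 10-fold → factor 10
Dilution factor to solution 1 = 10; to solution 3 = 200
[solution 1]/[solution 3] = (factor to solution 3)/(factor to solution 1) = 200/10 = 20.0

20.0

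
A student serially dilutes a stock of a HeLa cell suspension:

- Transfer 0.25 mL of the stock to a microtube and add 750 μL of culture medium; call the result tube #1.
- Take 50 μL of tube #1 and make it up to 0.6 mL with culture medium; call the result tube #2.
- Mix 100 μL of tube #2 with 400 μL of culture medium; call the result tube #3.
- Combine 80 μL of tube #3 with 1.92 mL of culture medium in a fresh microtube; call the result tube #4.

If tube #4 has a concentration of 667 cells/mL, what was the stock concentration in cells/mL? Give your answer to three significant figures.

Step 1: 0.25 mL + 750 μL = 1 mL total → factor 1/0.25 = 4
Step 2: 50 μL brought to 0.6 mL → factor 600/50 = 12
Step 3: 100 μL + 400 μL = 500 μL total → factor 500/100 = 5
Step 4: 80 μL + 1.92 mL = 2000 μL total → factor 2000/80 = 25
Overall dilution factor = 4 × 12 × 5 × 25 = 6000
Stock = 667 cells/mL × 6000 = 4.00 × 10^6 cells/mL

4.00 × 10^6 cells/mL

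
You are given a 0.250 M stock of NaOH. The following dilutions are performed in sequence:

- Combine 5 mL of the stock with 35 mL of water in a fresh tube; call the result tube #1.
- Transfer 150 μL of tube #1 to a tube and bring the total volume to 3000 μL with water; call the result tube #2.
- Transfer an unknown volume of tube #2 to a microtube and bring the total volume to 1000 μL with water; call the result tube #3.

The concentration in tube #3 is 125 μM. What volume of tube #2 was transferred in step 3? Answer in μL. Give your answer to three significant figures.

Step 1: 5 mL + 35 mL = 40 mL total → factor 40/5 = 8
Step 2: 150 μL brought to 3000 μL → factor 3000/150 = 20
Step 3: v brought to 1000 μL → factor = 1000 μL/v
Product of known-step factors = 160
Overall factor = 0.250 M / (125 μM) = 2000
Step-3 factor = 2000 / 160 = 12.5
v = 1000 μL / 12.5 = 80.0 μL

80.0 μL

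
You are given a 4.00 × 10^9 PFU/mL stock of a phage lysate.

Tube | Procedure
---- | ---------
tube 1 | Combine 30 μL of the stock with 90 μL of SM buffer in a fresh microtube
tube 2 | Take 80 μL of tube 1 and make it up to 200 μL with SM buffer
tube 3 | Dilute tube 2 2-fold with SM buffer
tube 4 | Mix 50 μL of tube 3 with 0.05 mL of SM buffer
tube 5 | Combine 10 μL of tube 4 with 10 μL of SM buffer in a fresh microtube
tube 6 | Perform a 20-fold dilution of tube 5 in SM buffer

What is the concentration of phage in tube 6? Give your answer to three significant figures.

Step 1: 30 μL + 90 μL = 120 μL total → factor 120/30 = 4
Step 2: 80 μL brought to 200 μL → factor 200/80 = 2.5
Step 3: 2-fold → factor 2
Step 4: 50 μL + 0.05 mL = 100 μL total → factor 100/50 = 2
Step 5: 10 μL + 10 μL = 20 μL total → factor 20/10 = 2
Step 6: 20-fold → factor 20
Overall dilution factor = 4 × 2.5 × 2 × 2 × 2 × 20 = 1600
Final = 4.00 × 10^9 PFU/mL / 1600 = 2.50 × 10^6 PFU/mL

2.50 × 10^6 PFU/mL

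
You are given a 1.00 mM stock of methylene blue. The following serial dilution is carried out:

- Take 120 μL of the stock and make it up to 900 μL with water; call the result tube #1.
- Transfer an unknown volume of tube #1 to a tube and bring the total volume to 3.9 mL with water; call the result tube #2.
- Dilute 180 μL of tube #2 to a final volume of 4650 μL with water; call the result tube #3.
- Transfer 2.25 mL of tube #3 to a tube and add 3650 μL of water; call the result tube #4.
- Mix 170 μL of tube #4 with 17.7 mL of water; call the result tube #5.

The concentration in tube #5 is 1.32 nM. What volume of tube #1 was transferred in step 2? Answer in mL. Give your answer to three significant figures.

0.275 mL

Step 1: 120 μL brought to 900 μL → factor 900/120 = 7.5
Step 2: v brought to 3.9 mL → factor = 3.9 mL/v
Step 3: 180 μL brought to 4650 μL → factor 4650/180 = 25.833
Step 4: 2.25 mL + 3650 μL = 5.9 mL total → factor 5.9/2.25 = 2.6222
Step 5: 170 μL + 17.7 mL = 17870 μL total → factor 17870/170 = 105.12
Product of known-step factors = 53406
Overall factor = 1.00 mM / (1.32 nM) = 7.5758 × 10^5
Step-2 factor = 7.5758 × 10^5 / 53406 = 14.185
v = 3.9 mL / 14.185 = 0.275 mL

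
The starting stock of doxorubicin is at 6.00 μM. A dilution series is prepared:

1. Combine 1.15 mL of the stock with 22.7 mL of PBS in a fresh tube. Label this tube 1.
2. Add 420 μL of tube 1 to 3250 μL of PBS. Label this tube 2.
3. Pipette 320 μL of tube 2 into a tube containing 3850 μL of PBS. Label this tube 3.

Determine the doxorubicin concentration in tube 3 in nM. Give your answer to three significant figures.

Step 1: 1.15 mL + 22.7 mL = 23.85 mL total → factor 23.85/1.15 = 20.739
Step 2: 420 μL + 3250 μL = 3670 μL total → factor 3670/420 = 8.7381
Step 3: 320 μL + 3850 μL = 4170 μL total → factor 4170/320 = 13.031
Overall dilution factor = 20.739 × 8.7381 × 13.031 = 2361.5
Final = 6.00 μM / 2361.5 = 0.002541 μM = 2.54 nM

2.54 nM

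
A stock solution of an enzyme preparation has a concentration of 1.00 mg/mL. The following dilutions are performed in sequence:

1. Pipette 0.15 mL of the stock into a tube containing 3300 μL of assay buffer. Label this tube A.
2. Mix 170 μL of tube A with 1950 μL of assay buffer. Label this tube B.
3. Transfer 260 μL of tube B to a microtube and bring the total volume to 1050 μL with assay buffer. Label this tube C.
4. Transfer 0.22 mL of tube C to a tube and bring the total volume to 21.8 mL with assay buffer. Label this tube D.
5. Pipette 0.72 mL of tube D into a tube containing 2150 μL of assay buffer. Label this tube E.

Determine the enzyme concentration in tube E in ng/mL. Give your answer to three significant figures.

Step 1: 0.15 mL + 3300 μL = 3.45 mL total → factor 3.45/0.15 = 23
Step 2: 170 μL + 1950 μL = 2120 μL total → factor 2120/170 = 12.471
Step 3: 260 μL brought to 1050 μL → factor 1050/260 = 4.0385
Step 4: 0.22 mL brought to 21.8 mL → factor 21.8/0.22 = 99.091
Step 5: 0.72 mL + 2150 μL = 2.87 mL total → factor 2.87/0.72 = 3.9861
Overall dilution factor = 23 × 12.471 × 4.0385 × 99.091 × 3.9861 = 4.5752 × 10^5
Final = 1.00 mg/mL / 4.5752 × 10^5 = 2.186 × 10^-6 mg/mL = 2.19 ng/mL

2.19 ng/mL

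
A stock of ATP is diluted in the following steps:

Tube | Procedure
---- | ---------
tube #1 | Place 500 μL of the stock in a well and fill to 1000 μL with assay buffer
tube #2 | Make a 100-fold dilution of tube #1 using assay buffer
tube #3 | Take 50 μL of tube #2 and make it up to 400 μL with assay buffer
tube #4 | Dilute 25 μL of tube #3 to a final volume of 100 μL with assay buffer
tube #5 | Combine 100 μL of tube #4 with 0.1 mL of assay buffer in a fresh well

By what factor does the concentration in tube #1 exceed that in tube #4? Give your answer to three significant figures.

3.20 × 10^3

Step 1: 500 μL brought to 1000 μL → factor 1000/500 = 2
Step 2: 100-fold → factor 100
Step 3: 50 μL brought to 400 μL → factor 400/50 = 8
Step 4: 25 μL brought to 100 μL → factor 100/25 = 4
Dilution factor to tube #1 = 2; to tube #4 = 6400
[tube #1]/[tube #4] = (factor to tube #4)/(factor to tube #1) = 6400/2 = 3.20 × 10^3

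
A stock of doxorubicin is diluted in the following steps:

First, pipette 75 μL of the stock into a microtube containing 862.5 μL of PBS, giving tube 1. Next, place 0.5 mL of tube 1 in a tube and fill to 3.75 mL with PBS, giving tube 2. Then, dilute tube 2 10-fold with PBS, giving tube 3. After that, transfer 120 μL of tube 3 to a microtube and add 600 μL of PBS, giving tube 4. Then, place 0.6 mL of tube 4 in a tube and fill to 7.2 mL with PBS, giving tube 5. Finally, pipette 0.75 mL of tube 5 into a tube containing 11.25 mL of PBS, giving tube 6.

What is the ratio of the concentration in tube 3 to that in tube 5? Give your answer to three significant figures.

72.0

Step 1: 75 μL + 862.5 μL = 937.5 μL total → factor 937.5/75 = 12.5
Step 2: 0.5 mL brought to 3.75 mL → factor 3.75/0.5 = 7.5
Step 3: 10-fold → factor 10
Step 4: 120 μL + 600 μL = 720 μL total → factor 720/120 = 6
Step 5: 0.6 mL brought to 7.2 mL → factor 7.2/0.6 = 12
Dilution factor to tube 3 = 937.5; to tube 5 = 67500
[tube 3]/[tube 5] = (factor to tube 5)/(factor to tube 3) = 67500/937.5 = 72.0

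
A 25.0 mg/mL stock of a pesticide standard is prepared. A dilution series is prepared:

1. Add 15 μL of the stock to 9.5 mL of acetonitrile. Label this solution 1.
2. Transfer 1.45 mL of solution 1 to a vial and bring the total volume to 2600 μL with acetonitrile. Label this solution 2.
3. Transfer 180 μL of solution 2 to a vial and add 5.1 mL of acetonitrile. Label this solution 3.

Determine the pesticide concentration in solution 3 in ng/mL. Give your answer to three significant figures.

Step 1: 15 μL + 9.5 mL = 9515 μL total → factor 9515/15 = 634.33
Step 2: 1.45 mL brought to 2600 μL → factor 2.6/1.45 = 1.7931
Step 3: 180 μL + 5.1 mL = 5280 μL total → factor 5280/180 = 29.333
Overall dilution factor = 634.33 × 1.7931 × 29.333 = 33364
Final = 25.0 mg/mL / 33364 = 0.0007493 mg/mL = 749 ng/mL

749 ng/mL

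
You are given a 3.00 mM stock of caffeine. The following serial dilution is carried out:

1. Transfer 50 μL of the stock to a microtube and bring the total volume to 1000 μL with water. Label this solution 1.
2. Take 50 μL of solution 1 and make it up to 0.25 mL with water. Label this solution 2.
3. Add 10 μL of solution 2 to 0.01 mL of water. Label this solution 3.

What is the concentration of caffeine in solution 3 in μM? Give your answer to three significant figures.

15.0 μM

Step 1: 50 μL brought to 1000 μL → factor 1000/50 = 20
Step 2: 50 μL brought to 0.25 mL → factor 250/50 = 5
Step 3: 10 μL + 0.01 mL = 20 μL total → factor 20/10 = 2
Overall dilution factor = 20 × 5 × 2 = 200
Final = 3.00 mM / 200 = 0.01500 mM = 15.0 μM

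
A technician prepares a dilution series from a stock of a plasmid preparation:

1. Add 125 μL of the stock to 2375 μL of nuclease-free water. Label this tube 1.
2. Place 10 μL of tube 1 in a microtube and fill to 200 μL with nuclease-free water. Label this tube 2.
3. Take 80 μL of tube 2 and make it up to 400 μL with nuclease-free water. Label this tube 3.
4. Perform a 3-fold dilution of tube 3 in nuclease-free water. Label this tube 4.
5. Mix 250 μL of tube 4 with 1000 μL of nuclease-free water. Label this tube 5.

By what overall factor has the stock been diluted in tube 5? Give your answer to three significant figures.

3.00 × 10^4

Step 1: 125 μL + 2375 μL = 2500 μL total → factor 2500/125 = 20
Step 2: 10 μL brought to 200 μL → factor 200/10 = 20
Step 3: 80 μL brought to 400 μL → factor 400/80 = 5
Step 4: 3-fold → factor 3
Step 5: 250 μL + 1000 μL = 1250 μL total → factor 1250/250 = 5
Overall dilution factor = 20 × 20 × 5 × 3 × 5 = 30000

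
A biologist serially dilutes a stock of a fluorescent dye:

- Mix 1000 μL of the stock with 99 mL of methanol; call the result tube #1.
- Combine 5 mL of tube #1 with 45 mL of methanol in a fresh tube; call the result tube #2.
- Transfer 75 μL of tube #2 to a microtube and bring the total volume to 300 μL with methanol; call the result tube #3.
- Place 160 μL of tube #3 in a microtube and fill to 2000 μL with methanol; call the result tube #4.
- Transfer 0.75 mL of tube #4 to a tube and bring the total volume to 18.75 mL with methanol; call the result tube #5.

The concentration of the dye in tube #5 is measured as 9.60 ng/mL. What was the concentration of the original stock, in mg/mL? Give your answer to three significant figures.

12.0 mg/mL

Step 1: 1000 μL + 99 mL = 1 × 10^5 μL total → factor 1 × 10^5/1000 = 100
Step 2: 5 mL + 45 mL = 50 mL total → factor 50/5 = 10
Step 3: 75 μL brought to 300 μL → factor 300/75 = 4
Step 4: 160 μL brought to 2000 μL → factor 2000/160 = 12.5
Step 5: 0.75 mL brought to 18.75 mL → factor 18.75/0.75 = 25
Overall dilution factor = 100 × 10 × 4 × 12.5 × 25 = 1.25 × 10^6
Stock = 9.60 ng/mL × 1.25 × 10^6 = 1.200 × 10^7 ng/mL = 12.0 mg/mL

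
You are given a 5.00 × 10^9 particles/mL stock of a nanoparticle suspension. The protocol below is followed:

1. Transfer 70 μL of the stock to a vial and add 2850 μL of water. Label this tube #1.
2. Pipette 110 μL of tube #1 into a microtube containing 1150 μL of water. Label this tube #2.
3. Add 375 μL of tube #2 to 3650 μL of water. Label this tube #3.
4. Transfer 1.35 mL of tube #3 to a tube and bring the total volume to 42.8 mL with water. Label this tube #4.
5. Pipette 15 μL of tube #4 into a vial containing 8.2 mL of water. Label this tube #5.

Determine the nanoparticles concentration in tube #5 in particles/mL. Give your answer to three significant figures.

56.1 particles/mL

Step 1: 70 μL + 2850 μL = 2920 μL total → factor 2920/70 = 41.714
Step 2: 110 μL + 1150 μL = 1260 μL total → factor 1260/110 = 11.455
Step 3: 375 μL + 3650 μL = 4025 μL total → factor 4025/375 = 10.733
Step 4: 1.35 mL brought to 42.8 mL → factor 42.8/1.35 = 31.704
Step 5: 15 μL + 8.2 mL = 8215 μL total → factor 8215/15 = 547.67
Overall dilution factor = 41.714 × 11.455 × 10.733 × 31.704 × 547.67 = 8.9048 × 10^7
Final = 5.00 × 10^9 particles/mL / 8.9048 × 10^7 = 56.1 particles/mL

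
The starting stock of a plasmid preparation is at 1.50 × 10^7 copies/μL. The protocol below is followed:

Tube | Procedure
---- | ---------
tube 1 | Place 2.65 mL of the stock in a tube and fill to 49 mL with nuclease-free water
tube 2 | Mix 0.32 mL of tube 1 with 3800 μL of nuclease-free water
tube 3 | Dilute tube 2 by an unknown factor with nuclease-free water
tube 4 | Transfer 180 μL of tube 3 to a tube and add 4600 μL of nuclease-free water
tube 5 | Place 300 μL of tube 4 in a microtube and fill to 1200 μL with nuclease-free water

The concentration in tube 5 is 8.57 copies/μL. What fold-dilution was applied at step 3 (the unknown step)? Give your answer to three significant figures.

Step 1: 2.65 mL brought to 49 mL → factor 49/2.65 = 18.491
Step 2: 0.32 mL + 3800 μL = 4.12 mL total → factor 4.12/0.32 = 12.875
Step 3: unknown factor x
Step 4: 180 μL + 4600 μL = 4780 μL total → factor 4780/180 = 26.556
Step 5: 300 μL brought to 1200 μL → factor 1200/300 = 4
Product of known-step factors = 25288
Overall factor = 1.50 × 10^7 copies/μL / (8.57 copies/μL) = 1.7503 × 10^6
x = 1.7503 × 10^6 / 25288 = 69.2

69.2-fold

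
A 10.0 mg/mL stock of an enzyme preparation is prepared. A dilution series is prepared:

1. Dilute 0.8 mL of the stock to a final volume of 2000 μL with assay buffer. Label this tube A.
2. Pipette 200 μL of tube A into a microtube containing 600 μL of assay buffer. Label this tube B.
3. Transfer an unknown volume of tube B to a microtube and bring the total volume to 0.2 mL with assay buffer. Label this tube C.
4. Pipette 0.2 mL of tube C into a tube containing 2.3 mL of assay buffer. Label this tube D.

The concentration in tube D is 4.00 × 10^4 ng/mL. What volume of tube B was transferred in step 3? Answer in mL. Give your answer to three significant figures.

Step 1: 0.8 mL brought to 2000 μL → factor 2/0.8 = 2.5
Step 2: 200 μL + 600 μL = 800 μL total → factor 800/200 = 4
Step 3: v brought to 0.2 mL → factor = 0.2 mL/v
Step 4: 0.2 mL + 2.3 mL = 2.5 mL total → factor 2.5/0.2 = 12.5
Product of known-step factors = 125
Overall factor = 10.0 mg/mL / (4.00 × 10^4 ng/mL) = 250
Step-3 factor = 250 / 125 = 2
v = 0.2 mL / 2 = 0.100 mL

0.100 mL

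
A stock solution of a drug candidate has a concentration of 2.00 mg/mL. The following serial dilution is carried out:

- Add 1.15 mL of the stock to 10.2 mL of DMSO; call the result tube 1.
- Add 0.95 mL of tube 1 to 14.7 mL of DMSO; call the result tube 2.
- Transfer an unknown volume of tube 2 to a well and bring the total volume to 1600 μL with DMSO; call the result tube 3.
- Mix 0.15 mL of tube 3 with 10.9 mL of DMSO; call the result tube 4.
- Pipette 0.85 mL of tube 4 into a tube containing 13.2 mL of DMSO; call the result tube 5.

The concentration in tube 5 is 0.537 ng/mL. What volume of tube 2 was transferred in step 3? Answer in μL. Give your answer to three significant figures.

85.1 μL

Step 1: 1.15 mL + 10.2 mL = 11.35 mL total → factor 11.35/1.15 = 9.8696
Step 2: 0.95 mL + 14.7 mL = 15.65 mL total → factor 15.65/0.95 = 16.474
Step 3: v brought to 1600 μL → factor = 1600 μL/v
Step 4: 0.15 mL + 10.9 mL = 11.05 mL total → factor 11.05/0.15 = 73.667
Step 5: 0.85 mL + 13.2 mL = 14.05 mL total → factor 14.05/0.85 = 16.529
Product of known-step factors = 1.9798 × 10^5
Overall factor = 2.00 mg/mL / (0.537 ng/mL) = 3.7244 × 10^6
Step-3 factor = 3.7244 × 10^6 / 1.9798 × 10^5 = 18.812
v = 1600 μL / 18.812 = 85.1 μL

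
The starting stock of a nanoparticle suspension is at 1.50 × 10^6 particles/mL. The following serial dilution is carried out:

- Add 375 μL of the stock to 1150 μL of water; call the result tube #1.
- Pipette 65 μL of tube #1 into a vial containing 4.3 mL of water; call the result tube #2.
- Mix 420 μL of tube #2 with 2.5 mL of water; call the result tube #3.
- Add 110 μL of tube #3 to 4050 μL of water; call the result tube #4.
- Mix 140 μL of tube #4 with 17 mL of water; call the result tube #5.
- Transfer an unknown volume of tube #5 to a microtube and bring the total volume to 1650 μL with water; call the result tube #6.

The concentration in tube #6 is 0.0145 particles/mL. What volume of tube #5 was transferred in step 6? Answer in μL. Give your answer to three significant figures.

140 μL

Step 1: 375 μL + 1150 μL = 1525 μL total → factor 1525/375 = 4.0667
Step 2: 65 μL + 4.3 mL = 4365 μL total → factor 4365/65 = 67.154
Step 3: 420 μL + 2.5 mL = 2920 μL total → factor 2920/420 = 6.9524
Step 4: 110 μL + 4050 μL = 4160 μL total → factor 4160/110 = 37.818
Step 5: 140 μL + 17 mL = 17140 μL total → factor 17140/140 = 122.43
Step 6: v brought to 1650 μL → factor = 1650 μL/v
Product of known-step factors = 8.7908 × 10^6
Overall factor = 1.50 × 10^6 particles/mL / (0.0145 particles/mL) = 1.0345 × 10^8
Step-6 factor = 1.0345 × 10^8 / 8.7908 × 10^6 = 11.768
v = 1650 μL / 11.768 = 140 μL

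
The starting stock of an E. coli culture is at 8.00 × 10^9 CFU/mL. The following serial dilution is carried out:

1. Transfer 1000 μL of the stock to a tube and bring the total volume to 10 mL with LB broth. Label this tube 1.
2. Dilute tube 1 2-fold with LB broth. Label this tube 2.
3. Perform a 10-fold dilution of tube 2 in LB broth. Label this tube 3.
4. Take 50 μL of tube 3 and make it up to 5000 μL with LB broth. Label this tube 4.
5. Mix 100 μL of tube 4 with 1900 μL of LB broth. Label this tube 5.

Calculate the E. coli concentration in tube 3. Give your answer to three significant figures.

4.00 × 10^7 CFU/mL

Step 1: 1000 μL brought to 10 mL → factor 10000/1000 = 10
Step 2: 2-fold → factor 2
Step 3: 10-fold → factor 10
Dilution factor through tube 3 = 10 × 2 × 10 = 200
[tube 3] = 8.00 × 10^9 CFU/mL / 200 = 4.00 × 10^7 CFU/mL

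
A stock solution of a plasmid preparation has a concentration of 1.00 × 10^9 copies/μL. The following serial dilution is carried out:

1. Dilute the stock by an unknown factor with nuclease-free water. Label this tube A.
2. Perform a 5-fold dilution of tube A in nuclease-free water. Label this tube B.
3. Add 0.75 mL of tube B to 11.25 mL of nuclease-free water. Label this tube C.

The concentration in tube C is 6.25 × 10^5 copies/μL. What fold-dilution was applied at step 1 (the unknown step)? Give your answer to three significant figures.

20.0-fold

Step 1: unknown factor x
Step 2: 5-fold → factor 5
Step 3: 0.75 mL + 11.25 mL = 12 mL total → factor 12/0.75 = 16
Product of known-step factors = 80
Overall factor = 1.00 × 10^9 copies/μL / (6.25 × 10^5 copies/μL) = 1600
x = 1600 / 80 = 20.0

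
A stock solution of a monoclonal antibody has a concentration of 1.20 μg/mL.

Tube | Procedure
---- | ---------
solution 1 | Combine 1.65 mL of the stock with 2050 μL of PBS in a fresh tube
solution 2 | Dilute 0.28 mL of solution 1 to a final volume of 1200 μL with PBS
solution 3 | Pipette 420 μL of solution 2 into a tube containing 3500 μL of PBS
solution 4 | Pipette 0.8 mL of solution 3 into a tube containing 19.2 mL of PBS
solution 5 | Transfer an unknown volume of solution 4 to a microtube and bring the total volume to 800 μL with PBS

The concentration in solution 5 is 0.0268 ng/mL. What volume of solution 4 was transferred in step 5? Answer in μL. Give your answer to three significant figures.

Step 1: 1.65 mL + 2050 μL = 3.7 mL total → factor 3.7/1.65 = 2.2424
Step 2: 0.28 mL brought to 1200 μL → factor 1.2/0.28 = 4.2857
Step 3: 420 μL + 3500 μL = 3920 μL total → factor 3920/420 = 9.3333
Step 4: 0.8 mL + 19.2 mL = 20 mL total → factor 20/0.8 = 25
Step 5: v brought to 800 μL → factor = 800 μL/v
Product of known-step factors = 2242.4
Overall factor = 1.20 μg/mL / (0.0268 ng/mL) = 44776
Step-5 factor = 44776 / 2242.4 = 19.968
v = 800 μL / 19.968 = 40.1 μL

40.1 μL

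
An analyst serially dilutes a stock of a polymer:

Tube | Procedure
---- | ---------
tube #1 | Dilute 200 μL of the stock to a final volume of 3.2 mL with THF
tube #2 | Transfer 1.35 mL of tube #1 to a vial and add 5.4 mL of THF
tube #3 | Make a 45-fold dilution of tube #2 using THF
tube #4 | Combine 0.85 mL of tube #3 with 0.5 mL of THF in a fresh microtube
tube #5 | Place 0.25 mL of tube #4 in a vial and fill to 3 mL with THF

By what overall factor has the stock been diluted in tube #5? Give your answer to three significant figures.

6.86 × 10^4

Step 1: 200 μL brought to 3.2 mL → factor 3200/200 = 16
Step 2: 1.35 mL + 5.4 mL = 6.75 mL total → factor 6.75/1.35 = 5
Step 3: 45-fold → factor 45
Step 4: 0.85 mL + 0.5 mL = 1.35 mL total → factor 1.35/0.85 = 1.5882
Step 5: 0.25 mL brought to 3 mL → factor 3/0.25 = 12
Overall dilution factor = 16 × 5 × 45 × 1.5882 × 12 = 68612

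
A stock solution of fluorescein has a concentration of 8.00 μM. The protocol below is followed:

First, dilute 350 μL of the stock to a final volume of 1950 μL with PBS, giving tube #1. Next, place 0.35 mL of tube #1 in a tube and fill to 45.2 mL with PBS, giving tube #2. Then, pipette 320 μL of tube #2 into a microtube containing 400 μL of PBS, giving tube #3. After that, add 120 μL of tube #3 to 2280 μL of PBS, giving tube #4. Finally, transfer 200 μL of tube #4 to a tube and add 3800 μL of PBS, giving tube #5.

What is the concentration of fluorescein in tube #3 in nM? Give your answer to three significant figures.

4.94 nM

Step 1: 350 μL brought to 1950 μL → factor 1950/350 = 5.5714
Step 2: 0.35 mL brought to 45.2 mL → factor 45.2/0.35 = 129.14
Step 3: 320 μL + 400 μL = 720 μL total → factor 720/320 = 2.25
Dilution factor through tube #3 = 5.5714 × 129.14 × 2.25 = 1618.9
[tube #3] = 8.00 μM / 1618.9 = 0.004942 μM = 4.94 nM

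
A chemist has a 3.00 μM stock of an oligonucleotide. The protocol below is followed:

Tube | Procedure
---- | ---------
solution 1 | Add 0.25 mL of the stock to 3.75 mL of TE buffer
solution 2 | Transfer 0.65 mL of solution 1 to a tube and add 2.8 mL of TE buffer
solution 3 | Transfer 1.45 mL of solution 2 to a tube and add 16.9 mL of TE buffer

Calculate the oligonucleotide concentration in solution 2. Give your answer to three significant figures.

0.0353 μM

Step 1: 0.25 mL + 3.75 mL = 4 mL total → factor 4/0.25 = 16
Step 2: 0.65 mL + 2.8 mL = 3.45 mL total → factor 3.45/0.65 = 5.3077
Dilution factor through solution 2 = 16 × 5.3077 = 84.923
[solution 2] = 3.00 μM / 84.923 = 0.0353 μM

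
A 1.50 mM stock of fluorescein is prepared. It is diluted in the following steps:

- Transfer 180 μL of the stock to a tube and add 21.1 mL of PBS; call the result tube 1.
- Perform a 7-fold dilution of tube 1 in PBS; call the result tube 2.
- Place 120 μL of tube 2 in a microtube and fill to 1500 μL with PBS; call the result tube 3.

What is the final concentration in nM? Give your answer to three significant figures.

145 nM

Step 1: 180 μL + 21.1 mL = 21280 μL total → factor 21280/180 = 118.22
Step 2: 7-fold → factor 7
Step 3: 120 μL brought to 1500 μL → factor 1500/120 = 12.5
Overall dilution factor = 118.22 × 7 × 12.5 = 10344
Final = 1.50 mM / 10344 = 0.0001450 mM = 145 nM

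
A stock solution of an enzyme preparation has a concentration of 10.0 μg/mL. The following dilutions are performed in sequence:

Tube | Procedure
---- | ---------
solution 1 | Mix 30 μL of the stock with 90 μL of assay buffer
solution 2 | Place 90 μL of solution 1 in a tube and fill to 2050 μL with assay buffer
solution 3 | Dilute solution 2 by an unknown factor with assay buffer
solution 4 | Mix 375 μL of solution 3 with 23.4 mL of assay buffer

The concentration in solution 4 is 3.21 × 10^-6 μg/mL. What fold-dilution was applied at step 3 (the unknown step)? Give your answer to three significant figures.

539-fold

Step 1: 30 μL + 90 μL = 120 μL total → factor 120/30 = 4
Step 2: 90 μL brought to 2050 μL → factor 2050/90 = 22.778
Step 3: unknown factor x
Step 4: 375 μL + 23.4 mL = 23775 μL total → factor 23775/375 = 63.4
Product of known-step factors = 5776.4
Overall factor = 10.0 μg/mL / (3.21 × 10^-6 μg/mL) = 3.1153 × 10^6
x = 3.1153 × 10^6 / 5776.4 = 539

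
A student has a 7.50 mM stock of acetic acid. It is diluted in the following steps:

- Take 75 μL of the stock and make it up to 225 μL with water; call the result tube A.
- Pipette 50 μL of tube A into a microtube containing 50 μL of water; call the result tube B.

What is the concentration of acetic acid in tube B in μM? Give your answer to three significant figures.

1.25 × 10^3 μM

Step 1: 75 μL brought to 225 μL → factor 225/75 = 3
Step 2: 50 μL + 50 μL = 100 μL total → factor 100/50 = 2
Overall dilution factor = 3 × 2 = 6
Final = 7.50 mM / 6 = 1.250 mM = 1.25 × 10^3 μM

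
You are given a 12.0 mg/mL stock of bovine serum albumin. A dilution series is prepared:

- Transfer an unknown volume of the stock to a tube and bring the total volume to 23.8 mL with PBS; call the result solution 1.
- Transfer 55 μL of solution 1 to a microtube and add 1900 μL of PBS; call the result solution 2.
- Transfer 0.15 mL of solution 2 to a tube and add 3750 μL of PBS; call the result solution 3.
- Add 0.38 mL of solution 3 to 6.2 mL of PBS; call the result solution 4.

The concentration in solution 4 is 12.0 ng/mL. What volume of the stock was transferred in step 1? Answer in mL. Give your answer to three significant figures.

Step 1: v brought to 23.8 mL → factor = 23.8 mL/v
Step 2: 55 μL + 1900 μL = 1955 μL total → factor 1955/55 = 35.545
Step 3: 0.15 mL + 3750 μL = 3.9 mL total → factor 3.9/0.15 = 26
Step 4: 0.38 mL + 6.2 mL = 6.58 mL total → factor 6.58/0.38 = 17.316
Product of known-step factors = 16003
Overall factor = 12.0 mg/mL / (12.0 ng/mL) = 1 × 10^6
Step-1 factor = 1 × 10^6 / 16003 = 62.489
v = 23.8 mL / 62.489 = 0.381 mL

0.381 mL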